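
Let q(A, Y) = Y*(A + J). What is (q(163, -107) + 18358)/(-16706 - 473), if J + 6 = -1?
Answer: -1666/17179 ≈ -0.096979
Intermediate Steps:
J = -7 (J = -6 - 1 = -7)
q(A, Y) = Y*(-7 + A) (q(A, Y) = Y*(A - 7) = Y*(-7 + A))
(q(163, -107) + 18358)/(-16706 - 473) = (-107*(-7 + 163) + 18358)/(-16706 - 473) = (-107*156 + 18358)/(-17179) = (-16692 + 18358)*(-1/17179) = 1666*(-1/17179) = -1666/17179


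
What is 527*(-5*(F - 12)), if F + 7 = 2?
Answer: 44795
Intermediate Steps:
F = -5 (F = -7 + 2 = -5)
527*(-5*(F - 12)) = 527*(-5*(-5 - 12)) = 527*(-5*(-17)) = 527*85 = 44795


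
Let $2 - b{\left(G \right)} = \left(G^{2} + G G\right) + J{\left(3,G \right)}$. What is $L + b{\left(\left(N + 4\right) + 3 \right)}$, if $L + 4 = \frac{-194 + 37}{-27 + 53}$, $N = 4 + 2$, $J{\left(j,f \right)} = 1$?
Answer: $- \frac{9023}{26} \approx -347.04$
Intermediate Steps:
$N = 6$
$L = - \frac{261}{26}$ ($L = -4 + \frac{-194 + 37}{-27 + 53} = -4 - \frac{157}{26} = - \frac{261}{26} \approx -10.038$)
$b{\left(G \right)} = 1 - 2 G^{2}$ ($b{\left(G \right)} = 2 - \left(\left(G^{2} + G G\right) + 1\right) = 2 - \left(\left(G^{2} + G^{2}\right) + 1\right) = 2 - \left(2 G^{2} + 1\right) = 2 - \left(1 + 2 G^{2}\right) = 1 - 2 G^{2}$)
$L + b{\left(\left(N + 4\right) + 3 \right)} = - \frac{261}{26} + \left(1 - 2 \left(\left(6 + 4\right) + 3\right)^{2}\right) = - \frac{261}{26} + \left(1 - 2 \left(10 + 3\right)^{2}\right) = - \frac{261}{26} + \left(1 - 2 \cdot 13^{2}\right) = - \frac{261}{26} + \left(1 - 338\right) = - \frac{261}{26} - 337 = - \frac{9023}{26}$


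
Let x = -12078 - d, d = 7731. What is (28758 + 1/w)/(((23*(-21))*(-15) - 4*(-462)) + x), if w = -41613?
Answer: -1196706653/445924908 ≈ -2.6837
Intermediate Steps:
x = -19809 (x = -12078 - 1*7731 = -12078 - 7731 = -19809)
(28758 + 1/w)/(((23*(-21))*(-15) - 4*(-462)) + x) = (28758 + 1/(-41613))/(((23*(-21))*(-15) - 4*(-462)) - 19809) = (28758 - 1/41613)/((-483*(-15) + 1848) - 19809) = 1196706653/(41613*((7245 + 1848) - 19809)) = 1196706653/(41613*(9093 - 19809)) = (1196706653/41613)/(-10716) = (1196706653/41613)*(-1/10716) = -1196706653/445924908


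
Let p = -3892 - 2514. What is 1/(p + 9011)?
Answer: 1/2605 ≈ 0.00038388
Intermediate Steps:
p = -6406
1/(p + 9011) = 1/(-6406 + 9011) = 1/2605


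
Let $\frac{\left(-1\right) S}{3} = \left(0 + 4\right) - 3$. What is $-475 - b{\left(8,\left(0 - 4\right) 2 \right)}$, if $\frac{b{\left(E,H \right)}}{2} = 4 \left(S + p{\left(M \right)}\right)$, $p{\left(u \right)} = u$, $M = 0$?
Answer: $-451$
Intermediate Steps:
$S = -3$ ($S = - 3 \left(\left(0 + 4\right) - 3\right) = - 3 \left(4 - 3\right) = \left(-3\right) 1 = -3$)
$b{\left(E,H \right)} = -24$ ($b{\left(E,H \right)} = 2 \cdot 4 \left(-3 + 0\right) = 2 \cdot 4 \left(-3\right) = 2 \left(-12\right) = -24$)
$-475 - b{\left(8,\left(0 - 4\right) 2 \right)} = -475 - -24 = -475 + 24 = -451$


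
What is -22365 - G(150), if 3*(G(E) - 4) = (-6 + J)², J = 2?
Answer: -67123/3 ≈ -22374.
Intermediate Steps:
G(E) = 28/3 (G(E) = 4 + (-6 + 2)²/3 = 4 + (⅓)*(-4)² = 4 + (⅓)*16 = 4 + 16/3 = 28/3)
-22365 - G(150) = -22365 - 1*28/3 = -22365 - 28/3 = -67123/3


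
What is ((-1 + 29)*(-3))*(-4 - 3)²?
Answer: -4116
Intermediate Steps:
((-1 + 29)*(-3))*(-4 - 3)² = (28*(-3))*(-7)² = -84*49 = -4116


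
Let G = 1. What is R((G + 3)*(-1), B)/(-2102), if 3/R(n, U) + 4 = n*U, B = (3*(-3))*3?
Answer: -3/218608 ≈ -1.3723e-5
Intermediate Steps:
B = -27 (B = -9*3 = -27)
R(n, U) = 3/(-4 + U*n) (R(n, U) = 3/(-4 + n*U) = 3/(-4 + U*n))
R((G + 3)*(-1), B)/(-2102) = (3/(-4 - 27*(1 + 3)*(-1)))/(-2102) = (3/(-4 - 108*(-1)))*(-1/2102) = (3/(-4 - 27*(-4)))*(-1/2102) = (3/(-4 + 108))*(-1/2102) = (3/104)*(-1/2102) = -3/218608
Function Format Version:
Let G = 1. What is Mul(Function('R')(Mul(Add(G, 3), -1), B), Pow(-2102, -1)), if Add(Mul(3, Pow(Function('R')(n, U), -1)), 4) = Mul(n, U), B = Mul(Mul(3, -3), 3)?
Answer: Rational(-3, 218608) ≈ -1.3723e-5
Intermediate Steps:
B = -27 (B = Mul(-9, 3) = -27)
Function('R')(n, U) = Mul(3, Pow(Add(-4, Mul(U, n)), -1)) (Function('R')(n, U) = Mul(3, Pow(Add(-4, Mul(n, U)), -1)) = Mul(3, Pow(Add(-4, Mul(U, n)), -1)))
Mul(Function('R')(Mul(Add(G, 3), -1), B), Pow(-2102, -1)) = Mul(Mul(3, Pow(Add(-4, Mul(-27, Mul(Add(1, 3), -1))), -1)), Pow(-2102, -1)) = Mul(Mul(3, Pow(Add(-4, Mul(-27, Mul(4, -1))), -1)), Rational(-1, 2102)) = Mul(Mul(3, Pow(Add(-4, Mul(-27, -4)), -1)), Rational(-1, 2102)) = Mul(Mul(3, Pow(Add(-4, 108), -1)), Rational(-1, 2102)) = Mul(Mul(3, Pow(104, -1)), Rational(-1, 2102)) = Mul(Mul(3, Rational(1, 104)), Rational(-1, 2102)) = Mul(Rational(3, 104), Rational(-1, 2102)) = Rational(-3, 218608)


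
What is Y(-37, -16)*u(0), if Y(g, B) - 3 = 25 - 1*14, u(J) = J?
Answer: 0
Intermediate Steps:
Y(g, B) = 14 (Y(g, B) = 3 + (25 - 1*14) = 3 + (25 - 14) = 3 + 11 = 14)
Y(-37, -16)*u(0) = 14*0 = 0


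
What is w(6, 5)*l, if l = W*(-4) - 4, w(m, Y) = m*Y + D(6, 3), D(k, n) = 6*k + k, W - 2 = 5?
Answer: -2304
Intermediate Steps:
W = 7 (W = 2 + 5 = 7)
D(k, n) = 7*k
w(m, Y) = 42 + Y*m (w(m, Y) = m*Y + 7*6 = Y*m + 42 = 42 + Y*m)
l = -32 (l = 7*(-4) - 4 = -28 - 4 = -32)
w(6, 5)*l = (42 + 5*6)*(-32) = (42 + 30)*(-32) = 72*(-32) = -2304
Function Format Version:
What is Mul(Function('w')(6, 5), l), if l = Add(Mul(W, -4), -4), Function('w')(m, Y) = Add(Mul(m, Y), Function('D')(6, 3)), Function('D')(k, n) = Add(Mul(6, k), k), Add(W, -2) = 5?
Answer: -2304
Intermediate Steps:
W = 7 (W = Add(2, 5) = 7)
Function('D')(k, n) = Mul(7, k)
Function('w')(m, Y) = Add(42, Mul(Y, m)) (Function('w')(m, Y) = Add(Mul(m, Y), Mul(7, 6)) = Add(Mul(Y, m), 42) = Add(42, Mul(Y, m)))
l = -32 (l = Add(Mul(7, -4), -4) = Add(-28, -4) = -32)
Mul(Function('w')(6, 5), l) = Mul(Add(42, Mul(5, 6)), -32) = Mul(Add(42, 30), -32) = Mul(72, -32) = -2304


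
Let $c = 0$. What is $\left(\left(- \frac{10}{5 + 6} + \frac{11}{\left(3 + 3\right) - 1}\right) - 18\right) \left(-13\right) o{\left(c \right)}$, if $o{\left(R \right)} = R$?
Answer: $0$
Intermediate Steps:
$\left(\left(- \frac{10}{5 + 6} + \frac{11}{\left(3 + 3\right) - 1}\right) - 18\right) \left(-13\right) o{\left(c \right)} = \left(\left(- \frac{10}{5 + 6} + \frac{11}{\left(3 + 3\right) - 1}\right) - 18\right) \left(-13\right) 0 = \left(\left(- \frac{10}{11} + \frac{11}{6 - 1}\right) - 18\right) \left(-13\right) 0 = \left(\left(\left(-10\right) \frac{1}{11} + \frac{11}{5}\right) - 18\right) \left(-13\right) 0 = \left(\left(- \frac{10}{11} + 11 \cdot \frac{1}{5}\right) - 18\right) \left(-13\right) 0 = \left(\left(- \frac{10}{11} + \frac{11}{5}\right) - 18\right) \left(-13\right) 0 = \left(\frac{71}{55} - 18\right) \left(-13\right) 0 = \left(- \frac{919}{55}\right) \left(-13\right) 0 = \frac{11947}{55} \cdot 0 = 0$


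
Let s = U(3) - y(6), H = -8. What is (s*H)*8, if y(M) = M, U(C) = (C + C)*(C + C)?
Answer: -1920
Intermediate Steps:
U(C) = 4*C² (U(C) = (2*C)*(2*C) = 4*C²)
s = 30 (s = 4*3² - 1*6 = 4*9 - 6 = 36 - 6 = 30)
(s*H)*8 = (30*(-8))*8 = -240*8 = -1920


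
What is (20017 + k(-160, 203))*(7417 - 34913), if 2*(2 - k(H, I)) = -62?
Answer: -551294800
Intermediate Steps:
k(H, I) = 33 (k(H, I) = 2 - ½*(-62) = 2 + 31 = 33)
(20017 + k(-160, 203))*(7417 - 34913) = (20017 + 33)*(7417 - 34913) = 20050*(-27496) = -551294800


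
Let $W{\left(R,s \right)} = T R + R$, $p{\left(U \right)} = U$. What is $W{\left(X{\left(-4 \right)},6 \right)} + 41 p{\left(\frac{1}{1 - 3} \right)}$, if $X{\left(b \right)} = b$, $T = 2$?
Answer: $- \frac{65}{2} \approx -32.5$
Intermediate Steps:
$W{\left(R,s \right)} = 3 R$ ($W{\left(R,s \right)} = 2 R + R = 3 R$)
$W{\left(X{\left(-4 \right)},6 \right)} + 41 p{\left(\frac{1}{1 - 3} \right)} = 3 \left(-4\right) + \frac{41}{1 - 3} = -12 + \frac{41}{-2} = -12 + 41 \left(- \frac{1}{2}\right) = -12 - \frac{41}{2} = - \frac{65}{2}$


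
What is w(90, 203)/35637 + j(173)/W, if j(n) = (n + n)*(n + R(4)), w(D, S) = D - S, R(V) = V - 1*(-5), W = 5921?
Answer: 2243464091/211006677 ≈ 10.632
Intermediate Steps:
R(V) = 5 + V (R(V) = V + 5 = 5 + V)
j(n) = 2*n*(9 + n) (j(n) = (n + n)*(n + (5 + 4)) = (2*n)*(n + 9) = (2*n)*(9 + n) = 2*n*(9 + n))
w(90, 203)/35637 + j(173)/W = (90 - 1*203)/35637 + (2*173*(9 + 173))/5921 = (90 - 203)*(1/35637) + (2*173*182)*(1/5921) = -113*1/35637 + 62972*(1/5921) = -113/35637 + 62972/5921 = 2243464091/211006677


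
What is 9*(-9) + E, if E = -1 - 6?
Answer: -88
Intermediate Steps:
E = -7 (E = -1 - 1*6 = -1 - 6 = -7)
9*(-9) + E = 9*(-9) - 7 = -81 - 7 = -88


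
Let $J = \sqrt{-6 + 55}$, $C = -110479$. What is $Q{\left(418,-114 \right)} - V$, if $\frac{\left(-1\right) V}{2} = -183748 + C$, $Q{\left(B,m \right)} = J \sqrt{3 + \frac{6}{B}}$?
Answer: $-588454 + \frac{21 \sqrt{14630}}{209} \approx -5.8844 \cdot 10^{5}$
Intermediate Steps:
$J = 7$ ($J = \sqrt{49} = 7$)
$Q{\left(B,m \right)} = 7 \sqrt{3 + \frac{6}{B}}$
$V = 588454$ ($V = - 2 \left(-183748 - 110479\right) = \left(-2\right) \left(-294227\right) = 588454$)
$Q{\left(418,-114 \right)} - V = 7 \sqrt{3} \sqrt{\frac{2 + 418}{418}} - 588454 = 7 \sqrt{3} \sqrt{\frac{1}{418} \cdot 420} - 588454 = 7 \sqrt{3} \sqrt{\frac{210}{209}} - 588454 = 7 \sqrt{3} \frac{\sqrt{43890}}{209} - 588454 = \frac{21 \sqrt{14630}}{209} - 588454 = -588454 + \frac{21 \sqrt{14630}}{209}$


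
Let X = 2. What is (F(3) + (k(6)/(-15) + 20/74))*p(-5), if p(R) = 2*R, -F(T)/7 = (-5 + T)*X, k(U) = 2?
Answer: -31232/111 ≈ -281.37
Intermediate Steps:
F(T) = 70 - 14*T (F(T) = -7*(-5 + T)*2 = -7*(-10 + 2*T) = 70 - 14*T)
(F(3) + (k(6)/(-15) + 20/74))*p(-5) = ((70 - 14*3) + (2/(-15) + 20/74))*(2*(-5)) = ((70 - 42) + (2*(-1/15) + 20*(1/74)))*(-10) = (28 + (-2/15 + 10/37))*(-10) = (28 + 76/555)*(-10) = (15616/555)*(-10) = -31232/111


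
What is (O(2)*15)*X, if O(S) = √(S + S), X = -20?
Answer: -600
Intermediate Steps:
O(S) = √2*√S (O(S) = √(2*S) = √2*√S)
(O(2)*15)*X = ((√2*√2)*15)*(-20) = (2*15)*(-20) = 30*(-20) = -600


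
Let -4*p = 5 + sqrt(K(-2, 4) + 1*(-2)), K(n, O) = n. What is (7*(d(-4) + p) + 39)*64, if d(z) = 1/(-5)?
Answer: 9232/5 - 224*I ≈ 1846.4 - 224.0*I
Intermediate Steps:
p = -5/4 - I/2 (p = -(5 + sqrt(-2 + 1*(-2)))/4 = -(5 + sqrt(-2 - 2))/4 = -(5 + sqrt(-4))/4 = -(5 + 2*I)/4 = -5/4 - I/2 ≈ -1.25 - 0.5*I)
d(z) = -1/5
(7*(d(-4) + p) + 39)*64 = (7*(-1/5 + (-5/4 - I/2)) + 39)*64 = (7*(-29/20 - I/2) + 39)*64 = ((-203/20 - 7*I/2) + 39)*64 = (577/20 - 7*I/2)*64 = 9232/5 - 224*I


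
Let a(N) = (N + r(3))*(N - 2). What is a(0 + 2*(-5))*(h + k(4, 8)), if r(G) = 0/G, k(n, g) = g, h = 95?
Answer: 12360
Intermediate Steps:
r(G) = 0
a(N) = N*(-2 + N) (a(N) = (N + 0)*(N - 2) = N*(-2 + N))
a(0 + 2*(-5))*(h + k(4, 8)) = ((0 + 2*(-5))*(-2 + (0 + 2*(-5))))*(95 + 8) = ((0 - 10)*(-2 + (0 - 10)))*103 = -10*(-2 - 10)*103 = -10*(-12)*103 = 120*103 = 12360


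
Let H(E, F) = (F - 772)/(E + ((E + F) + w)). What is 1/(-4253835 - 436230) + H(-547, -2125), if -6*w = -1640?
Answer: 40761346078/41446104405 ≈ 0.98348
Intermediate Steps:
w = 820/3 (w = -⅙*(-1640) = 820/3 ≈ 273.33)
H(E, F) = (-772 + F)/(820/3 + F + 2*E) (H(E, F) = (F - 772)/(E + ((E + F) + 820/3)) = (-772 + F)/(E + (820/3 + E + F)) = (-772 + F)/(820/3 + F + 2*E))
1/(-4253835 - 436230) + H(-547, -2125) = 1/(-4253835 - 436230) + 3*(-772 - 2125)/(820 + 3*(-2125) + 6*(-547)) = 1/(-4690065) + 3*(-2897)/(820 - 6375 - 3282) = -1/4690065 + 3*(-2897)/(-8837) = -1/4690065 + 3*(-1/8837)*(-2897) = -1/4690065 + 8691/8837 = 40761346078/41446104405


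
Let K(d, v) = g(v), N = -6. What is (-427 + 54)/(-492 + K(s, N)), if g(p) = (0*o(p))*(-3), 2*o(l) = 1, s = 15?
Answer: 373/492 ≈ 0.75813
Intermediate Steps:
o(l) = 1/2 (o(l) = (1/2)*1 = 1/2)
g(p) = 0 (g(p) = (0*(1/2))*(-3) = 0*(-3) = 0)
K(d, v) = 0
(-427 + 54)/(-492 + K(s, N)) = (-427 + 54)/(-492 + 0) = -373/(-492) = -373*(-1/492) = 373/492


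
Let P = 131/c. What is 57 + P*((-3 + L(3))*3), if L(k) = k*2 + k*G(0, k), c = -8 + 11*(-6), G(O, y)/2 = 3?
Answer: -4035/74 ≈ -54.527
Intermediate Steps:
G(O, y) = 6 (G(O, y) = 2*3 = 6)
c = -74 (c = -8 - 66 = -74)
L(k) = 8*k (L(k) = k*2 + k*6 = 2*k + 6*k = 8*k)
P = -131/74 (P = 131/(-74) = 131*(-1/74) = -131/74 ≈ -1.7703)
57 + P*((-3 + L(3))*3) = 57 - 131*(-3 + 8*3)*3/74 = 57 - 131*(-3 + 24)*3/74 = 57 - 2751*3/74 = 57 - 131/74*63 = 57 - 8253/74 = -4035/74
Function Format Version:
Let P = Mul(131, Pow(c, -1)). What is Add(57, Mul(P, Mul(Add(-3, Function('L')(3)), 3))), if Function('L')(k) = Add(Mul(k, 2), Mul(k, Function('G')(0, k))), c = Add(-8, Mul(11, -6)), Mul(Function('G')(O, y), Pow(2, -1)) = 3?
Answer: Rational(-4035, 74) ≈ -54.527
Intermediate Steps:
Function('G')(O, y) = 6 (Function('G')(O, y) = Mul(2, 3) = 6)
c = -74 (c = Add(-8, -66) = -74)
Function('L')(k) = Mul(8, k) (Function('L')(k) = Add(Mul(k, 2), Mul(k, 6)) = Add(Mul(2, k), Mul(6, k)) = Mul(8, k))
P = Rational(-131, 74) (P = Mul(131, Pow(-74, -1)) = Mul(131, Rational(-1, 74)) = Rational(-131, 74) ≈ -1.7703)
Add(57, Mul(P, Mul(Add(-3, Function('L')(3)), 3))) = Add(57, Mul(Rational(-131, 74), Mul(Add(-3, Mul(8, 3)), 3))) = Add(57, Mul(Rational(-131, 74), Mul(Add(-3, 24), 3))) = Add(57, Mul(Rational(-131, 74), Mul(21, 3))) = Add(57, Mul(Rational(-131, 74), 63)) = Add(57, Rational(-8253, 74)) = Rational(-4035, 74)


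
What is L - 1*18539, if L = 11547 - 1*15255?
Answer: -22247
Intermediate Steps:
L = -3708 (L = 11547 - 15255 = -3708)
L - 1*18539 = -3708 - 1*18539 = -3708 - 18539 = -22247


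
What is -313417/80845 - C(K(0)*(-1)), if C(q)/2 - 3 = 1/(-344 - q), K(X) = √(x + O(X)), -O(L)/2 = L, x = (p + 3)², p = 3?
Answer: -134863458/13662805 ≈ -9.8708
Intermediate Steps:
x = 36 (x = (3 + 3)² = 6² = 36)
O(L) = -2*L
K(X) = √(36 - 2*X)
C(q) = 6 + 2/(-344 - q)
-313417/80845 - C(K(0)*(-1)) = -313417/80845 - 2*(1031 + 3*(√(36 - 2*0)*(-1)))/(344 + √(36 - 2*0)*(-1)) = -313417*1/80845 - 2*(1031 + 3*(√(36 + 0)*(-1)))/(344 + √(36 + 0)*(-1)) = -313417/80845 - 2*(1031 + 3*(√36*(-1)))/(344 + √36*(-1)) = -313417/80845 - 2*(1031 + 3*(6*(-1)))/(344 + 6*(-1)) = -313417/80845 - 2*(1031 + 3*(-6))/(344 - 6) = -313417/80845 - 2*(1031 - 18)/338 = -313417/80845 - 2*1013/338 = -313417/80845 - 1*1013/169 = -313417/80845 - 1013/169 = -134863458/13662805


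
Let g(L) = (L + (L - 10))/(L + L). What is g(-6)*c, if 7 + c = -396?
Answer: -4433/6 ≈ -738.83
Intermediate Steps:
g(L) = (-10 + 2*L)/(2*L) (g(L) = (L + (-10 + L))/((2*L)) = (-10 + 2*L)*(1/(2*L)) = (-10 + 2*L)/(2*L))
c = -403 (c = -7 - 396 = -403)
g(-6)*c = ((-5 - 6)/(-6))*(-403) = -⅙*(-11)*(-403) = (11/6)*(-403) = -4433/6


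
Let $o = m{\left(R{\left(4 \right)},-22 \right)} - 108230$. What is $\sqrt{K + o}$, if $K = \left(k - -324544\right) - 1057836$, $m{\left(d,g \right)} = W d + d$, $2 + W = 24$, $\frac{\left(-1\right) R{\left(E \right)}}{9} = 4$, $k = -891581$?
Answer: $3 i \sqrt{192659} \approx 1316.8 i$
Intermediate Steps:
$R{\left(E \right)} = -36$ ($R{\left(E \right)} = \left(-9\right) 4 = -36$)
$W = 22$ ($W = -2 + 24 = 22$)
$m{\left(d,g \right)} = 23 d$ ($m{\left(d,g \right)} = 22 d + d = 23 d$)
$o = -109058$ ($o = 23 \left(-36\right) - 108230 = -828 - 108230 = -109058$)
$K = -1624873$ ($K = \left(-891581 - -324544\right) - 1057836 = \left(-891581 + 324544\right) - 1057836 = -567037 - 1057836 = -1624873$)
$\sqrt{K + o} = \sqrt{-1624873 - 109058} = \sqrt{-1733931} = 3 i \sqrt{192659}$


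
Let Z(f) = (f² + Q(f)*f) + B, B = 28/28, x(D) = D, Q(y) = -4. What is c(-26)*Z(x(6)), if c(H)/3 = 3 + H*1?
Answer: -897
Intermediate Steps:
c(H) = 9 + 3*H (c(H) = 3*(3 + H*1) = 3*(3 + H) = 9 + 3*H)
B = 1 (B = 28*(1/28) = 1)
Z(f) = 1 + f² - 4*f (Z(f) = (f² - 4*f) + 1 = 1 + f² - 4*f)
c(-26)*Z(x(6)) = (9 + 3*(-26))*(1 + 6² - 4*6) = (9 - 78)*(1 + 36 - 24) = -69*13 = -897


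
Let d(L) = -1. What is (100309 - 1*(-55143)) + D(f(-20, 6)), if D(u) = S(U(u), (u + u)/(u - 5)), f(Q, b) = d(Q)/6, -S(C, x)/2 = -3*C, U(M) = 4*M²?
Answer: 466358/3 ≈ 1.5545e+5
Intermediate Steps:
S(C, x) = 6*C (S(C, x) = -(-6)*C = 6*C)
f(Q, b) = -⅙ (f(Q, b) = -1/6 = -1*⅙ = -⅙)
D(u) = 24*u² (D(u) = 6*(4*u²) = 24*u²)
(100309 - 1*(-55143)) + D(f(-20, 6)) = (100309 - 1*(-55143)) + 24*(-⅙)² = (100309 + 55143) + 24*(1/36) = 155452 + ⅔ = 466358/3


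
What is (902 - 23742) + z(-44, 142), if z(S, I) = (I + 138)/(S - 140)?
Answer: -525355/23 ≈ -22842.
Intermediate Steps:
z(S, I) = (138 + I)/(-140 + S)
(902 - 23742) + z(-44, 142) = (902 - 23742) + (138 + 142)/(-140 - 44) = -22840 + 280/(-184) = -22840 - 1/184*280 = -22840 - 35/23 = -525355/23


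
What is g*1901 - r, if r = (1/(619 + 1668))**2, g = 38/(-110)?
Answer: -188915697966/287670295 ≈ -656.71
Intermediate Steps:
g = -19/55 (g = 38*(-1/110) = -19/55 ≈ -0.34545)
r = 1/5230369 (r = (1/2287)**2 = 1/5230369 ≈ 1.9119e-7)
g*1901 - r = -19/55*1901 - 1*1/5230369 = -36119/55 - 1/5230369 = -188915697966/287670295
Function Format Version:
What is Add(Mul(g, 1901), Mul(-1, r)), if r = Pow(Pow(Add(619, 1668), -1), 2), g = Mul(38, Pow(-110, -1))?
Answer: Rational(-188915697966, 287670295) ≈ -656.71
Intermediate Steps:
g = Rational(-19, 55) (g = Mul(38, Rational(-1, 110)) = Rational(-19, 55) ≈ -0.34545)
r = Rational(1, 5230369) (r = Pow(Pow(2287, -1), 2) = Pow(Rational(1, 2287), 2) = Rational(1, 5230369) ≈ 1.9119e-7)
Add(Mul(g, 1901), Mul(-1, r)) = Add(Mul(Rational(-19, 55), 1901), Mul(-1, Rational(1, 5230369))) = Add(Rational(-36119, 55), Rational(-1, 5230369)) = Rational(-188915697966, 287670295)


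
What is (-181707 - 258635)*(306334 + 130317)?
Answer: -192275774642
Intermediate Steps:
(-181707 - 258635)*(306334 + 130317) = -440342*436651 = -192275774642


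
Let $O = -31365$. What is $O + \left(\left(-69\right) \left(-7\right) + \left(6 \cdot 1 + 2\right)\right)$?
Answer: $-30874$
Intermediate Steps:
$O + \left(\left(-69\right) \left(-7\right) + \left(6 \cdot 1 + 2\right)\right) = -31365 + \left(\left(-69\right) \left(-7\right) + \left(6 \cdot 1 + 2\right)\right) = -31365 + \left(483 + \left(6 + 2\right)\right) = -31365 + \left(483 + 8\right) = -31365 + 491 = -30874$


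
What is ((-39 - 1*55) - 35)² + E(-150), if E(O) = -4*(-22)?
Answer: 16729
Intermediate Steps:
E(O) = 88
((-39 - 1*55) - 35)² + E(-150) = ((-39 - 1*55) - 35)² + 88 = ((-39 - 55) - 35)² + 88 = (-94 - 35)² + 88 = (-129)² + 88 = 16641 + 88 = 16729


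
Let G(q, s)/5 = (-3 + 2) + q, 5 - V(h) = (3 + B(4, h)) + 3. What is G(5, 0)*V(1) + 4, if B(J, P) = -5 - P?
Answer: 104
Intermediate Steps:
V(h) = 4 + h (V(h) = 5 - ((3 + (-5 - h)) + 3) = 5 - ((-2 - h) + 3) = 5 - (1 - h) = 5 + (-1 + h) = 4 + h)
G(q, s) = -5 + 5*q (G(q, s) = 5*((-3 + 2) + q) = 5*(-1 + q) = -5 + 5*q)
G(5, 0)*V(1) + 4 = (-5 + 5*5)*(4 + 1) + 4 = (-5 + 25)*5 + 4 = 20*5 + 4 = 100 + 4 = 104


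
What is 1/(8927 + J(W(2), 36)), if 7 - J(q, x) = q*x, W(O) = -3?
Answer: 1/9042 ≈ 0.00011060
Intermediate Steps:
J(q, x) = 7 - q*x
1/(8927 + J(W(2), 36)) = 1/(8927 + (7 - 1*(-3)*36)) = 1/(8927 + (7 + 108)) = 1/(8927 + 115) = 1/9042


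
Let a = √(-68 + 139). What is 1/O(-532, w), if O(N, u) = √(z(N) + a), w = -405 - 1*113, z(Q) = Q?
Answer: -I/√(532 - √71) ≈ -0.043703*I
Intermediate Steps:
w = -518 (w = -405 - 113 = -518)
a = √71 ≈ 8.4261
O(N, u) = √(N + √71)
1/O(-532, w) = 1/(√(-532 + √71)) = (-532 + √71)^(-½)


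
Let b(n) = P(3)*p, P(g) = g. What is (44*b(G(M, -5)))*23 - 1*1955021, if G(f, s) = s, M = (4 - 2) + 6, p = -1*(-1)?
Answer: -1951985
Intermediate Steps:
p = 1
M = 8 (M = 2 + 6 = 8)
b(n) = 3 (b(n) = 3*1 = 3)
(44*b(G(M, -5)))*23 - 1*1955021 = (44*3)*23 - 1*1955021 = 132*23 - 1955021 = 3036 - 1955021 = -1951985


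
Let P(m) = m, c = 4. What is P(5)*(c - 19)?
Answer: -75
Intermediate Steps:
P(5)*(c - 19) = 5*(4 - 19) = 5*(-15) = -75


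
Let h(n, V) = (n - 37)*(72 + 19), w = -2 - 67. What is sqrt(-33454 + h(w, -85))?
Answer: 10*I*sqrt(431) ≈ 207.61*I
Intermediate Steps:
w = -69
h(n, V) = -3367 + 91*n (h(n, V) = (-37 + n)*91 = -3367 + 91*n)
sqrt(-33454 + h(w, -85)) = sqrt(-33454 + (-3367 + 91*(-69))) = sqrt(-33454 + (-3367 - 6279)) = sqrt(-33454 - 9646) = sqrt(-43100) = 10*I*sqrt(431)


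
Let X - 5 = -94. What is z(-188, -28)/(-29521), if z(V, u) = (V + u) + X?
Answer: 305/29521 ≈ 0.010332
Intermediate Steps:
X = -89 (X = 5 - 94 = -89)
z(V, u) = -89 + V + u (z(V, u) = (V + u) - 89 = -89 + V + u)
z(-188, -28)/(-29521) = (-89 - 188 - 28)/(-29521) = -305*(-1/29521) = 305/29521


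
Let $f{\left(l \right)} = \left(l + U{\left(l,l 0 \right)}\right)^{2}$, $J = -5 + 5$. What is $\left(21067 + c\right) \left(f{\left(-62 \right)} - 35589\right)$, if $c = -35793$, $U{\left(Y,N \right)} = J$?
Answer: $467476870$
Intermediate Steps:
$J = 0$
$U{\left(Y,N \right)} = 0$
$f{\left(l \right)} = l^{2}$ ($f{\left(l \right)} = \left(l + 0\right)^{2} = l^{2}$)
$\left(21067 + c\right) \left(f{\left(-62 \right)} - 35589\right) = \left(21067 - 35793\right) \left(\left(-62\right)^{2} - 35589\right) = - 14726 \left(3844 - 35589\right) = \left(-14726\right) \left(-31745\right) = 467476870$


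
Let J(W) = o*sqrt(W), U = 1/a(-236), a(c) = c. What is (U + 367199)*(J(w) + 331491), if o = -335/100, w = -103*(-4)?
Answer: 28726666303833/236 - 5806150521*sqrt(103)/2360 ≈ 1.2170e+11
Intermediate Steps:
w = 412
o = -67/20 (o = -335*1/100 = -67/20 ≈ -3.3500)
U = -1/236 (U = 1/(-236) = -1/236 ≈ -0.0042373)
J(W) = -67*sqrt(W)/20
(U + 367199)*(J(w) + 331491) = (-1/236 + 367199)*(-67*sqrt(103)/10 + 331491) = 86658963*(-67*sqrt(103)/10 + 331491)/236 = 86658963*(331491 - 67*sqrt(103)/10)/236 = 28726666303833/236 - 5806150521*sqrt(103)/2360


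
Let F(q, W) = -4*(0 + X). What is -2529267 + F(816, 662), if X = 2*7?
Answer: -2529323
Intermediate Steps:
X = 14
F(q, W) = -56 (F(q, W) = -4*(0 + 14) = -4*14 = -56)
-2529267 + F(816, 662) = -2529267 - 56 = -2529323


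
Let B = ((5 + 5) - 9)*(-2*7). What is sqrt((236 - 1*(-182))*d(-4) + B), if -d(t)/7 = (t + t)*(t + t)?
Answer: 49*I*sqrt(78) ≈ 432.76*I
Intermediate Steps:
d(t) = -28*t**2 (d(t) = -7*(t + t)*(t + t) = -7*2*t*2*t = -28*t**2)
B = -14 (B = (10 - 9)*(-14) = 1*(-14) = -14)
sqrt((236 - 1*(-182))*d(-4) + B) = sqrt((236 - 1*(-182))*(-28*(-4)**2) - 14) = sqrt((236 + 182)*(-28*16) - 14) = sqrt(418*(-448) - 14) = sqrt(-187264 - 14) = sqrt(-187278) = 49*I*sqrt(78)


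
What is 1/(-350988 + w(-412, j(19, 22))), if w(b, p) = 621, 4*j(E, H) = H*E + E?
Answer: -1/350367 ≈ -2.8542e-6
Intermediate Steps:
j(E, H) = E/4 + E*H/4 (j(E, H) = (H*E + E)/4 = (E*H + E)/4 = (E + E*H)/4 = E/4 + E*H/4)
1/(-350988 + w(-412, j(19, 22))) = 1/(-350988 + 621) = 1/(-350367) = -1/350367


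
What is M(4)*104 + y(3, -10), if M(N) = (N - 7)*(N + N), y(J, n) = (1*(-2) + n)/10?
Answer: -12486/5 ≈ -2497.2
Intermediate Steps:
y(J, n) = -⅕ + n/10 (y(J, n) = (-2 + n)*(⅒) = -⅕ + n/10)
M(N) = 2*N*(-7 + N) (M(N) = (-7 + N)*(2*N) = 2*N*(-7 + N))
M(4)*104 + y(3, -10) = (2*4*(-7 + 4))*104 + (-⅕ + (⅒)*(-10)) = (2*4*(-3))*104 + (-⅕ - 1) = -24*104 - 6/5 = -2496 - 6/5 = -12486/5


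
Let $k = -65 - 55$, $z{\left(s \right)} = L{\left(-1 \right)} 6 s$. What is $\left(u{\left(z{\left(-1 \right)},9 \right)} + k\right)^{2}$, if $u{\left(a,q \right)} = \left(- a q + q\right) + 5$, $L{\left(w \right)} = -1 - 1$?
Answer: $45796$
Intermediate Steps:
$L{\left(w \right)} = -2$
$z{\left(s \right)} = - 12 s$ ($z{\left(s \right)} = \left(-2\right) 6 s = - 12 s$)
$u{\left(a,q \right)} = 5 + q - a q$ ($u{\left(a,q \right)} = \left(- a q + q\right) + 5 = \left(q - a q\right) + 5 = 5 + q - a q$)
$k = -120$
$\left(u{\left(z{\left(-1 \right)},9 \right)} + k\right)^{2} = \left(\left(5 + 9 - \left(-12\right) \left(-1\right) 9\right) - 120\right)^{2} = \left(\left(5 + 9 - 12 \cdot 9\right) - 120\right)^{2} = \left(\left(5 + 9 - 108\right) - 120\right)^{2} = \left(-94 - 120\right)^{2} = \left(-214\right)^{2} = 45796$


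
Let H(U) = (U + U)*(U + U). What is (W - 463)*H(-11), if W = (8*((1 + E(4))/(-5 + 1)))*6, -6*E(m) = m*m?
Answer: -214412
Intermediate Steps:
E(m) = -m²/6 (E(m) = -m*m/6 = -m²/6)
H(U) = 4*U² (H(U) = (2*U)*(2*U) = 4*U²)
W = 20 (W = (8*((1 - ⅙*4²)/(-5 + 1)))*6 = (8*((1 - ⅙*16)/(-4)))*6 = (8*((1 - 8/3)*(-¼)))*6 = (8*(-5/3*(-¼)))*6 = (8*(5/12))*6 = (10/3)*6 = 20)
(W - 463)*H(-11) = (20 - 463)*(4*(-11)²) = -1772*121 = -443*484 = -214412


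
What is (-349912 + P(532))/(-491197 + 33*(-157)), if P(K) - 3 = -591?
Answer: 175250/248189 ≈ 0.70611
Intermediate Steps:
P(K) = -588 (P(K) = 3 - 591 = -588)
(-349912 + P(532))/(-491197 + 33*(-157)) = (-349912 - 588)/(-491197 + 33*(-157)) = -350500/(-491197 - 5181) = -350500/(-496378) = -350500*(-1/496378) = 175250/248189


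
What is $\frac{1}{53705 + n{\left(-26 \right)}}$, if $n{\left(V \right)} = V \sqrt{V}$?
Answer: $\frac{53705}{2884244601} + \frac{26 i \sqrt{26}}{2884244601} \approx 1.862 \cdot 10^{-5} + 4.5965 \cdot 10^{-8} i$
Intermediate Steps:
$n{\left(V \right)} = V^{\frac{3}{2}}$
$\frac{1}{53705 + n{\left(-26 \right)}} = \frac{1}{53705 + \left(-26\right)^{\frac{3}{2}}} = \frac{1}{53705 - 26 i \sqrt{26}}$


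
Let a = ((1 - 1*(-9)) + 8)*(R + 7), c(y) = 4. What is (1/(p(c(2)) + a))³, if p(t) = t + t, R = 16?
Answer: 1/75151448 ≈ 1.3306e-8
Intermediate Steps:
p(t) = 2*t
a = 414 (a = ((1 - 1*(-9)) + 8)*(16 + 7) = ((1 + 9) + 8)*23 = (10 + 8)*23 = 18*23 = 414)
(1/(p(c(2)) + a))³ = (1/(2*4 + 414))³ = (1/(8 + 414))³ = (1/422)³ = 1/75151448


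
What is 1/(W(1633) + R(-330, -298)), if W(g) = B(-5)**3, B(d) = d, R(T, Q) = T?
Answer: -1/455 ≈ -0.0021978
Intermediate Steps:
W(g) = -125 (W(g) = (-5)**3 = -125)
1/(W(1633) + R(-330, -298)) = 1/(-125 - 330) = 1/(-455) = -1/455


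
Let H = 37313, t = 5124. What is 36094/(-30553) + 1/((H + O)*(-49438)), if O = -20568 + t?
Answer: -39023375427021/33032669930966 ≈ -1.1814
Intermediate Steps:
O = -15444 (O = -20568 + 5124 = -15444)
36094/(-30553) + 1/((H + O)*(-49438)) = 36094/(-30553) + 1/((37313 - 15444)*(-49438)) = 36094*(-1/30553) - 1/49438/21869 = -36094/30553 + (1/21869)*(-1/49438) = -36094/30553 - 1/1081159622 = -39023375427021/33032669930966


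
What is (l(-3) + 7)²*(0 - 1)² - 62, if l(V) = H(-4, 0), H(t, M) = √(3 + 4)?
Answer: -6 + 14*√7 ≈ 31.041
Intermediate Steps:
H(t, M) = √7
l(V) = √7
(l(-3) + 7)²*(0 - 1)² - 62 = (√7 + 7)²*(0 - 1)² - 62 = (7 + √7)²*(-1)² - 62 = (7 + √7)²*1 - 62 = (7 + √7)² - 62 = -62 + (7 + √7)²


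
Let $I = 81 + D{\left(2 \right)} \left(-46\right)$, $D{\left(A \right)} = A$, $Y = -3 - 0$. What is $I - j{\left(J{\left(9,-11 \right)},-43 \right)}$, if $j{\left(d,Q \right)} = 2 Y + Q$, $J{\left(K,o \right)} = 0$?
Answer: $38$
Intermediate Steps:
$Y = -3$ ($Y = -3 + 0 = -3$)
$I = -11$ ($I = 81 + 2 \left(-46\right) = 81 - 92 = -11$)
$j{\left(d,Q \right)} = -6 + Q$ ($j{\left(d,Q \right)} = 2 \left(-3\right) + Q = -6 + Q$)
$I - j{\left(J{\left(9,-11 \right)},-43 \right)} = -11 - \left(-6 - 43\right) = -11 - -49 = -11 + 49 = 38$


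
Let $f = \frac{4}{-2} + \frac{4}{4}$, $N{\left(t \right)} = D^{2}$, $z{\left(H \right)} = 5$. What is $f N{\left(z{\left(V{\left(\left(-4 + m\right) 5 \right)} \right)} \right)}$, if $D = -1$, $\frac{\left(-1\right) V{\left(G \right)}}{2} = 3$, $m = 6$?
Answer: $-1$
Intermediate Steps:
$V{\left(G \right)} = -6$ ($V{\left(G \right)} = \left(-2\right) 3 = -6$)
$N{\left(t \right)} = 1$ ($N{\left(t \right)} = \left(-1\right)^{2} = 1$)
$f = -1$ ($f = 4 \left(- \frac{1}{2}\right) + 4 \cdot \frac{1}{4} = -2 + 1 = -1$)
$f N{\left(z{\left(V{\left(\left(-4 + m\right) 5 \right)} \right)} \right)} = \left(-1\right) 1 = -1$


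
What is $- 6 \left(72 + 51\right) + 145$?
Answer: $-593$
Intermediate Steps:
$- 6 \left(72 + 51\right) + 145 = \left(-6\right) 123 + 145 = -738 + 145 = -593$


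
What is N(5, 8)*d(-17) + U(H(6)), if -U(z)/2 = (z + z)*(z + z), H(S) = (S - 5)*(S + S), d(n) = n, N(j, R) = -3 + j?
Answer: -1186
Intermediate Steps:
H(S) = 2*S*(-5 + S) (H(S) = (-5 + S)*(2*S) = 2*S*(-5 + S))
U(z) = -8*z² (U(z) = -2*(z + z)*(z + z) = -2*2*z*2*z = -8*z²)
N(5, 8)*d(-17) + U(H(6)) = (-3 + 5)*(-17) - 8*144*(-5 + 6)² = 2*(-17) - 8*(2*6*1)² = -34 - 8*12² = -34 - 8*144 = -34 - 1152 = -1186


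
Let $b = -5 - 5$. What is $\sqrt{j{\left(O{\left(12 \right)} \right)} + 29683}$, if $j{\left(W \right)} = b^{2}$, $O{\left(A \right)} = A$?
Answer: $\sqrt{29783} \approx 172.58$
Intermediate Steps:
$b = -10$
$j{\left(W \right)} = 100$ ($j{\left(W \right)} = \left(-10\right)^{2} = 100$)
$\sqrt{j{\left(O{\left(12 \right)} \right)} + 29683} = \sqrt{100 + 29683} = \sqrt{29783}$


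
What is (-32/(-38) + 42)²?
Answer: 662596/361 ≈ 1835.4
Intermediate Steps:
(-32/(-38) + 42)² = (-32*(-1/38) + 42)² = (16/19 + 42)² = (814/19)² = 662596/361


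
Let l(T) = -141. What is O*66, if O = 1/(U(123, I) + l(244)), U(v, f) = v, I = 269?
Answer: -11/3 ≈ -3.6667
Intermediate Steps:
O = -1/18 (O = 1/(123 - 141) = 1/(-18) = -1/18 ≈ -0.055556)
O*66 = -1/18*66 = -11/3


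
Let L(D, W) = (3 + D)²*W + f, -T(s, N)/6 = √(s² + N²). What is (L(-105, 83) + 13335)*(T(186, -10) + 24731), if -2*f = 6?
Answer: 21685723584 - 10522368*√8674 ≈ 2.0706e+10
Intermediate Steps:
f = -3 (f = -½*6 = -3)
T(s, N) = -6*√(N² + s²) (T(s, N) = -6*√(s² + N²) = -6*√(N² + s²))
L(D, W) = -3 + W*(3 + D)² (L(D, W) = (3 + D)²*W - 3 = W*(3 + D)² - 3 = -3 + W*(3 + D)²)
(L(-105, 83) + 13335)*(T(186, -10) + 24731) = ((-3 + 83*(3 - 105)²) + 13335)*(-6*√((-10)² + 186²) + 24731) = ((-3 + 83*(-102)²) + 13335)*(-6*√(100 + 34596) + 24731) = ((-3 + 83*10404) + 13335)*(-12*√8674 + 24731) = ((-3 + 863532) + 13335)*(-12*√8674 + 24731) = (863529 + 13335)*(-12*√8674 + 24731) = 876864*(24731 - 12*√8674) = 21685723584 - 10522368*√8674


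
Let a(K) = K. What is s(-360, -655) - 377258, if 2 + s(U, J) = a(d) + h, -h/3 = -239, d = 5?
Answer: -376538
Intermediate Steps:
h = 717 (h = -3*(-239) = 717)
s(U, J) = 720 (s(U, J) = -2 + (5 + 717) = -2 + 722 = 720)
s(-360, -655) - 377258 = 720 - 377258 = -376538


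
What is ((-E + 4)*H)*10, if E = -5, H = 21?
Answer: 1890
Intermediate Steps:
((-E + 4)*H)*10 = ((-1*(-5) + 4)*21)*10 = ((5 + 4)*21)*10 = (9*21)*10 = 189*10 = 1890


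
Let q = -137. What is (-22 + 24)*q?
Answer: -274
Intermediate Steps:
(-22 + 24)*q = (-22 + 24)*(-137) = 2*(-137) = -274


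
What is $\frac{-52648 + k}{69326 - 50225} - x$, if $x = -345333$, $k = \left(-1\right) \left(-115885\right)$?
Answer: $\frac{2198756290}{6367} \approx 3.4534 \cdot 10^{5}$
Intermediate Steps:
$k = 115885$
$\frac{-52648 + k}{69326 - 50225} - x = \frac{-52648 + 115885}{69326 - 50225} - -345333 = \frac{63237}{19101} + 345333 = 63237 \cdot \frac{1}{19101} + 345333 = \frac{21079}{6367} + 345333 = \frac{2198756290}{6367}$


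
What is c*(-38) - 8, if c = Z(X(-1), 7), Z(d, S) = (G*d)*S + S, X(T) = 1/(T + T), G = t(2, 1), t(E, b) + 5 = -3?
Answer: -1338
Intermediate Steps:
t(E, b) = -8 (t(E, b) = -5 - 3 = -8)
G = -8
X(T) = 1/(2*T)
Z(d, S) = S - 8*S*d (Z(d, S) = (-8*d)*S + S = -8*S*d + S = S - 8*S*d)
c = 35 (c = 7*(1 - 4/(-1)) = 7*(1 - 4*(-1)) = 7*(1 - 8*(-½)) = 7*(1 + 4) = 7*5 = 35)
c*(-38) - 8 = 35*(-38) - 8 = -1330 - 8 = -1338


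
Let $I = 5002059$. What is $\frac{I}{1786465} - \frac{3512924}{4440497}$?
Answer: $\frac{15935912209663}{7932792473105} \approx 2.0089$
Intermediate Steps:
$\frac{I}{1786465} - \frac{3512924}{4440497} = \frac{5002059}{1786465} - \frac{3512924}{4440497} = \frac{15935912209663}{7932792473105}$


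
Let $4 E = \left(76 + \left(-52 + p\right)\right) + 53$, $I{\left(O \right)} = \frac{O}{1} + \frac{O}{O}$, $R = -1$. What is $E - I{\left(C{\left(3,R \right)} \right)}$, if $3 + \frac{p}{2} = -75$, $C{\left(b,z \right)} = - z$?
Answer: $- \frac{87}{4} \approx -21.75$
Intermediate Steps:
$p = -156$ ($p = -6 + 2 \left(-75\right) = -6 - 150 = -156$)
$I{\left(O \right)} = 1 + O$ ($I{\left(O \right)} = O 1 + 1 = O + 1 = 1 + O$)
$E = - \frac{79}{4}$ ($E = \frac{\left(76 - 208\right) + 53}{4} = \frac{-132 + 53}{4} = \frac{1}{4} \left(-79\right) = - \frac{79}{4} \approx -19.75$)
$E - I{\left(C{\left(3,R \right)} \right)} = - \frac{79}{4} - \left(1 - -1\right) = - \frac{79}{4} - \left(1 + 1\right) = - \frac{79}{4} - 2 = - \frac{87}{4}$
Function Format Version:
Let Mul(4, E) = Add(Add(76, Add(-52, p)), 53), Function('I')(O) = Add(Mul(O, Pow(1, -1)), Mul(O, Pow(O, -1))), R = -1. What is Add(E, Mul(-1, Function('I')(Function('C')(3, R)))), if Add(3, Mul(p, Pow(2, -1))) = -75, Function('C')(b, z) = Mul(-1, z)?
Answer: Rational(-87, 4) ≈ -21.750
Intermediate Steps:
p = -156 (p = Add(-6, Mul(2, -75)) = Add(-6, -150) = -156)
Function('I')(O) = Add(1, O) (Function('I')(O) = Add(Mul(O, 1), 1) = Add(O, 1) = Add(1, O))
E = Rational(-79, 4) (E = Mul(Rational(1, 4), Add(Add(76, Add(-52, -156)), 53)) = Mul(Rational(1, 4), Add(Add(76, -208), 53)) = Mul(Rational(1, 4), Add(-132, 53)) = Mul(Rational(1, 4), -79) = Rational(-79, 4) ≈ -19.750)
Add(E, Mul(-1, Function('I')(Function('C')(3, R)))) = Add(Rational(-79, 4), Mul(-1, Add(1, Mul(-1, -1)))) = Add(Rational(-79, 4), Mul(-1, Add(1, 1))) = Add(Rational(-79, 4), Mul(-1, 2)) = Add(Rational(-79, 4), -2) = Rational(-87, 4)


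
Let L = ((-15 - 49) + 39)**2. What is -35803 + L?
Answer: -35178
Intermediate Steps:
L = 625 (L = (-64 + 39)**2 = (-25)**2 = 625)
-35803 + L = -35803 + 625 = -35178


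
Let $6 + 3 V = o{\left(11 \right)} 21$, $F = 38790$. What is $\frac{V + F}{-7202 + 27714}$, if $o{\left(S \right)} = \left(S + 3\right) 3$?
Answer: $\frac{19541}{10256} \approx 1.9053$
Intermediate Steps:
$o{\left(S \right)} = 9 + 3 S$ ($o{\left(S \right)} = \left(3 + S\right) 3 = 9 + 3 S$)
$V = 292$ ($V = -2 + \frac{\left(9 + 3 \cdot 11\right) 21}{3} = -2 + \frac{\left(9 + 33\right) 21}{3} = -2 + \frac{42 \cdot 21}{3} = -2 + \frac{1}{3} \cdot 882 = -2 + 294 = 292$)
$\frac{V + F}{-7202 + 27714} = \frac{292 + 38790}{-7202 + 27714} = \frac{39082}{20512} = 39082 \cdot \frac{1}{20512} = \frac{19541}{10256}$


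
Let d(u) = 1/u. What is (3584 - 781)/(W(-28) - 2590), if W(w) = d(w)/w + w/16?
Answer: -2197552/2031931 ≈ -1.0815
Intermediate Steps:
W(w) = w⁻² + w/16 (W(w) = 1/(w*w) + w/16 = w⁻² + w*(1/16) = w⁻² + w/16)
(3584 - 781)/(W(-28) - 2590) = (3584 - 781)/(((-28)⁻² + (1/16)*(-28)) - 2590) = 2803/((1/784 - 7/4) - 2590) = 2803/(-1371/784 - 2590) = 2803/(-2031931/784) = 2803*(-784/2031931) = -2197552/2031931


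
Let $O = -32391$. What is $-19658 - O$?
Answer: $12733$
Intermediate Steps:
$-19658 - O = -19658 - -32391 = -19658 + 32391 = 12733$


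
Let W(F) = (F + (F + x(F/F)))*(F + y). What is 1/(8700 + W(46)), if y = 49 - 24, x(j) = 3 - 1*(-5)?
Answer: 1/15800 ≈ 6.3291e-5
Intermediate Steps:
x(j) = 8 (x(j) = 3 + 5 = 8)
y = 25
W(F) = (8 + 2*F)*(25 + F) (W(F) = (F + (F + 8))*(F + 25) = (F + (8 + F))*(25 + F) = (8 + 2*F)*(25 + F))
1/(8700 + W(46)) = 1/(8700 + (200 + 2*46² + 58*46)) = 1/(8700 + (200 + 2*2116 + 2668)) = 1/(8700 + (200 + 4232 + 2668)) = 1/(8700 + 7100) = 1/15800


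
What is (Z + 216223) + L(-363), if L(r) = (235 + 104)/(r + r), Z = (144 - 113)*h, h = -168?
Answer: 51065517/242 ≈ 2.1101e+5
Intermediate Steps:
Z = -5208 (Z = (144 - 113)*(-168) = 31*(-168) = -5208)
L(r) = 339/(2*r) (L(r) = 339/((2*r)) = 339*(1/(2*r)) = 339/(2*r))
(Z + 216223) + L(-363) = (-5208 + 216223) + (339/2)/(-363) = 211015 + (339/2)*(-1/363) = 211015 - 113/242 = 51065517/242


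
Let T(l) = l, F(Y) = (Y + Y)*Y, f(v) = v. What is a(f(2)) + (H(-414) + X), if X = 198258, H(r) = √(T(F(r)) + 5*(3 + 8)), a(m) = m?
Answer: 198260 + √342847 ≈ 1.9885e+5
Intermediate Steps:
F(Y) = 2*Y² (F(Y) = (2*Y)*Y = 2*Y²)
H(r) = √(55 + 2*r²) (H(r) = √(2*r² + 5*(3 + 8)) = √(2*r² + 5*11) = √(2*r² + 55) = √(55 + 2*r²))
a(f(2)) + (H(-414) + X) = 2 + (√(55 + 2*(-414)²) + 198258) = 2 + (√(55 + 2*171396) + 198258) = 2 + (√(55 + 342792) + 198258) = 2 + (√342847 + 198258) = 2 + (198258 + √342847) = 198260 + √342847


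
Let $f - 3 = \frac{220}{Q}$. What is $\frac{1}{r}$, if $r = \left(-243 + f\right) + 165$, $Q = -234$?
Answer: $- \frac{117}{8885} \approx -0.013168$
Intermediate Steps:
$f = \frac{241}{117}$ ($f = 3 + \frac{220}{-234} = 3 + 220 \left(- \frac{1}{234}\right) = 3 - \frac{110}{117} = \frac{241}{117} \approx 2.0598$)
$r = - \frac{8885}{117}$ ($r = \left(-243 + \frac{241}{117}\right) + 165 = - \frac{28190}{117} + 165 = - \frac{8885}{117} \approx -75.94$)
$\frac{1}{r} = \frac{1}{- \frac{8885}{117}} = - \frac{117}{8885}$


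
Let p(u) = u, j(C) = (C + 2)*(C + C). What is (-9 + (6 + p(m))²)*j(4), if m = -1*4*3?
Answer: 1296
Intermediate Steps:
m = -12 (m = -4*3 = -12)
j(C) = 2*C*(2 + C) (j(C) = (2 + C)*(2*C) = 2*C*(2 + C))
(-9 + (6 + p(m))²)*j(4) = (-9 + (6 - 12)²)*(2*4*(2 + 4)) = (-9 + (-6)²)*(2*4*6) = (-9 + 36)*48 = 27*48 = 1296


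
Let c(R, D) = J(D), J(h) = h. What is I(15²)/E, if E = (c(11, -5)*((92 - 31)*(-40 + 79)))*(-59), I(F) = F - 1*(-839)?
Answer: 1064/701805 ≈ 0.0015161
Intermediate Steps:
c(R, D) = D
I(F) = 839 + F (I(F) = F + 839 = 839 + F)
E = 701805 (E = -5*(92 - 31)*(-40 + 79)*(-59) = -305*39*(-59) = -5*2379*(-59) = -11895*(-59) = 701805)
I(15²)/E = (839 + 15²)/701805 = (839 + 225)*(1/701805) = 1064*(1/701805) = 1064/701805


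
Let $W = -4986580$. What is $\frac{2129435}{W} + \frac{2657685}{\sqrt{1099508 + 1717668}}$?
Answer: $- \frac{425887}{997316} + \frac{2657685 \sqrt{704294}}{1408588} \approx 1583.0$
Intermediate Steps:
$\frac{2129435}{W} + \frac{2657685}{\sqrt{1099508 + 1717668}} = \frac{2129435}{-4986580} + \frac{2657685}{\sqrt{1099508 + 1717668}} = 2129435 \left(- \frac{1}{4986580}\right) + \frac{2657685}{\sqrt{2817176}} = - \frac{425887}{997316} + \frac{2657685}{2 \sqrt{704294}} = - \frac{425887}{997316} + 2657685 \frac{\sqrt{704294}}{1408588} = - \frac{425887}{997316} + \frac{2657685 \sqrt{704294}}{1408588}$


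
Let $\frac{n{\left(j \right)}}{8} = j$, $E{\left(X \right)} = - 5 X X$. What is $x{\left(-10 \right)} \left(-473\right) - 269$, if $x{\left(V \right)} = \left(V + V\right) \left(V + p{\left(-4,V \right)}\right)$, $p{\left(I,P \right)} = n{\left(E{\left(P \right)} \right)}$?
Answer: $-37934869$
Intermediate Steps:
$E{\left(X \right)} = - 5 X^{2}$
$n{\left(j \right)} = 8 j$
$p{\left(I,P \right)} = - 40 P^{2}$ ($p{\left(I,P \right)} = 8 \left(- 5 P^{2}\right) = - 40 P^{2}$)
$x{\left(V \right)} = 2 V \left(V - 40 V^{2}\right)$ ($x{\left(V \right)} = \left(V + V\right) \left(V - 40 V^{2}\right) = 2 V \left(V - 40 V^{2}\right)$)
$x{\left(-10 \right)} \left(-473\right) - 269 = \left(-10\right)^{2} \left(2 - -800\right) \left(-473\right) - 269 = 100 \left(2 + 800\right) \left(-473\right) - 269 = 100 \cdot 802 \left(-473\right) - 269 = 80200 \left(-473\right) - 269 = -37934600 - 269 = -37934869$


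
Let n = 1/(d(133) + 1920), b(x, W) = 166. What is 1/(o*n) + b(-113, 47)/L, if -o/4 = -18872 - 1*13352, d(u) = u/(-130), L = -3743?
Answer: -97253721/3301026560 ≈ -0.029462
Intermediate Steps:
d(u) = -u/130 (d(u) = u*(-1/130) = -u/130)
o = 128896 (o = -4*(-18872 - 1*13352) = -4*(-18872 - 13352) = -4*(-32224) = 128896)
n = 130/249467 (n = 1/(-1/130*133 + 1920) = 1/(-133/130 + 1920) = 1/(249467/130) = 130/249467 ≈ 0.00052111)
1/(o*n) + b(-113, 47)/L = 1/(128896*(130/249467)) + 166/(-3743) = (1/128896)*(249467/130) + 166*(-1/3743) = 249467/16756480 - 166/3743 = -97253721/3301026560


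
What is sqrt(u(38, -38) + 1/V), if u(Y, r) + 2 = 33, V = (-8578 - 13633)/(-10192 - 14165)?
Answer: sqrt(15834177478)/22211 ≈ 5.6654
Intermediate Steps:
V = 22211/24357 (V = -22211/(-24357) = -22211*(-1/24357) = 22211/24357 ≈ 0.91189)
u(Y, r) = 31 (u(Y, r) = -2 + 33 = 31)
sqrt(u(38, -38) + 1/V) = sqrt(31 + 1/(22211/24357)) = sqrt(31 + 24357/22211) = sqrt(712898/22211) = sqrt(15834177478)/22211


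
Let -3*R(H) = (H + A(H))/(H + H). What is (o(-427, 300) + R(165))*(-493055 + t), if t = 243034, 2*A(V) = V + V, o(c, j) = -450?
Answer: 337778371/3 ≈ 1.1259e+8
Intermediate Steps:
A(V) = V (A(V) = (V + V)/2 = (2*V)/2 = V)
R(H) = -⅓ (R(H) = -(H + H)/(3*(H + H)) = -2*H/(3*(2*H)) = -2*H*1/(2*H)/3 = -⅓*1 = -⅓)
(o(-427, 300) + R(165))*(-493055 + t) = (-450 - ⅓)*(-493055 + 243034) = -1351/3*(-250021) = 337778371/3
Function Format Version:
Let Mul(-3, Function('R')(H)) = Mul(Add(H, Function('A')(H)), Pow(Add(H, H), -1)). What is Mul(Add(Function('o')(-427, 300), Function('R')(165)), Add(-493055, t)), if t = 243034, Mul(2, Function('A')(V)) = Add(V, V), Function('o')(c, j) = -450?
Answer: Rational(337778371, 3) ≈ 1.1259e+8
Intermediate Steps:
Function('A')(V) = V (Function('A')(V) = Mul(Rational(1, 2), Add(V, V)) = Mul(Rational(1, 2), Mul(2, V)) = V)
Function('R')(H) = Rational(-1, 3) (Function('R')(H) = Mul(Rational(-1, 3), Mul(Add(H, H), Pow(Add(H, H), -1))) = Mul(Rational(-1, 3), Mul(Mul(2, H), Pow(Mul(2, H), -1))) = Mul(Rational(-1, 3), Mul(Mul(2, H), Mul(Rational(1, 2), Pow(H, -1)))) = Mul(Rational(-1, 3), 1) = Rational(-1, 3))
Mul(Add(Function('o')(-427, 300), Function('R')(165)), Add(-493055, t)) = Mul(Add(-450, Rational(-1, 3)), Add(-493055, 243034)) = Mul(Rational(-1351, 3), -250021) = Rational(337778371, 3)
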